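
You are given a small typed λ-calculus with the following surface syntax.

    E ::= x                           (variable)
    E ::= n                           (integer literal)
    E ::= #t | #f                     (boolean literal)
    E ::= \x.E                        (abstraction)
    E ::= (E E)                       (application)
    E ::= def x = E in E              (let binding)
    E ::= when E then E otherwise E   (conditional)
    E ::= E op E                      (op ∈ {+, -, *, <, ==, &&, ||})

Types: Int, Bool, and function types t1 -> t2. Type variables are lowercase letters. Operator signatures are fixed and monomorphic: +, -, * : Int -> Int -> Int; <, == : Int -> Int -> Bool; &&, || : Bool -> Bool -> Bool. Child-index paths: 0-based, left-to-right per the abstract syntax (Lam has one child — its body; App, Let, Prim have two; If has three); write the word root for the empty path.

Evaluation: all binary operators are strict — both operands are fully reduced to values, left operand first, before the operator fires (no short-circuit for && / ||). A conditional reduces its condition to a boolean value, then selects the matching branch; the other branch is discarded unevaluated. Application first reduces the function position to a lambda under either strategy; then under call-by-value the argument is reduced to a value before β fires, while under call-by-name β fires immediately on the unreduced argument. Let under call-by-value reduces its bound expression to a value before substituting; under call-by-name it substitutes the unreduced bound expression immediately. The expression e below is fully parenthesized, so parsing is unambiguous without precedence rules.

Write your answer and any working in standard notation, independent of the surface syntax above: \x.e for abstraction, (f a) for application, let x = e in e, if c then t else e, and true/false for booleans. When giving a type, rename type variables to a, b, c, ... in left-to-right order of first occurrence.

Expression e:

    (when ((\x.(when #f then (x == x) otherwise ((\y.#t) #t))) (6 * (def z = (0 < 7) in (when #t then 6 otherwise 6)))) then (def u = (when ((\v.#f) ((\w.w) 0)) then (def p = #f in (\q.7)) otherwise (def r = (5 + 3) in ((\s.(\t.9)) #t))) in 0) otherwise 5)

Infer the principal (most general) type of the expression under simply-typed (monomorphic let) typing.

Working:
  unify Bool ~ Bool
x : a
  unify a ~ Int
x : Int
  unify Int ~ Int
\y._ : b -> Bool
  unify b -> Bool ~ Bool -> c
  unify b ~ Bool
  unify Bool ~ c
_ _ : Bool
  unify Bool ~ Bool
\x._ : Int -> Bool
  unify Int ~ Int
  unify Int ~ Int
  unify Int ~ Int
let z : Bool
  unify Bool ~ Bool
  unify Int ~ Int
  unify Int ~ Int
  unify Int -> Bool ~ Int -> d
  unify Int ~ Int
  unify Bool ~ d
_ _ : Bool
  unify Bool ~ Bool
\v._ : e -> Bool
w : f
\w._ : f -> f
  unify f -> f ~ Int -> g
  unify f ~ Int
  unify Int ~ g
_ _ : Int
  unify e -> Bool ~ Int -> h
  unify e ~ Int
  unify Bool ~ h
_ _ : Bool
  unify Bool ~ Bool
let p : Bool
\q._ : i -> Int
  unify Int ~ Int
  unify Int ~ Int
let r : Int
\t._ : k -> Int
\s._ : j -> k -> Int
  unify j -> k -> Int ~ Bool -> l
  unify j ~ Bool
  unify k -> Int ~ l
_ _ : k -> Int
  unify i -> Int ~ k -> Int
  unify i ~ k
  unify Int ~ Int
let u : k -> Int
  unify Int ~ Int

Answer: Int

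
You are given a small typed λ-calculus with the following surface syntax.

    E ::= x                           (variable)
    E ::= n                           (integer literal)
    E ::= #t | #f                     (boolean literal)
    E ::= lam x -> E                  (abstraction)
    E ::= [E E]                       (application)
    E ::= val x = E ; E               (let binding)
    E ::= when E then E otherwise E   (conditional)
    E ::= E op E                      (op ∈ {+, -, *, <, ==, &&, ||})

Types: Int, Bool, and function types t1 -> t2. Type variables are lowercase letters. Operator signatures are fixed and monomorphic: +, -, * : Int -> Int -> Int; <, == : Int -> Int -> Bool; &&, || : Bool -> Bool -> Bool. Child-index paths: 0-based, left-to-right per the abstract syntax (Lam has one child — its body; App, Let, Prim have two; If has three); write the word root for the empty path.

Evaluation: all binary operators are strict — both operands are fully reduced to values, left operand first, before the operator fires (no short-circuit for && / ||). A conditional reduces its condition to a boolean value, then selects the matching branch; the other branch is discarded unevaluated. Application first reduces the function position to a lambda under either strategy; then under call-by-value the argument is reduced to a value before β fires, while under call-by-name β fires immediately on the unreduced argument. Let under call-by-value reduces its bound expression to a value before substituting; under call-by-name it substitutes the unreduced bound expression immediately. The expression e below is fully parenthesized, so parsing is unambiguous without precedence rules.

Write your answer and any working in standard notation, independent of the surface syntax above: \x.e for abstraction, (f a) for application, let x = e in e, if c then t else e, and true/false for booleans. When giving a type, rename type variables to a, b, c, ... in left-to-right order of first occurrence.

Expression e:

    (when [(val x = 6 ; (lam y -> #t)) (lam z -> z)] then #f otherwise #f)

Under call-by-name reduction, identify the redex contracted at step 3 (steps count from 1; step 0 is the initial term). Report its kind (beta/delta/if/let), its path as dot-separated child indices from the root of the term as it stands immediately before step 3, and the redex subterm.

Working:
step 0: (if ((let x = 6 in (\y.true)) (\z.z)) then false else false)
step 1: [let@0.0] (if ((\y.true) (\z.z)) then false else false)
step 2: [beta@0] (if true then false else false)
step 3: [if@root] false

Answer: if at root : (if true then false else false)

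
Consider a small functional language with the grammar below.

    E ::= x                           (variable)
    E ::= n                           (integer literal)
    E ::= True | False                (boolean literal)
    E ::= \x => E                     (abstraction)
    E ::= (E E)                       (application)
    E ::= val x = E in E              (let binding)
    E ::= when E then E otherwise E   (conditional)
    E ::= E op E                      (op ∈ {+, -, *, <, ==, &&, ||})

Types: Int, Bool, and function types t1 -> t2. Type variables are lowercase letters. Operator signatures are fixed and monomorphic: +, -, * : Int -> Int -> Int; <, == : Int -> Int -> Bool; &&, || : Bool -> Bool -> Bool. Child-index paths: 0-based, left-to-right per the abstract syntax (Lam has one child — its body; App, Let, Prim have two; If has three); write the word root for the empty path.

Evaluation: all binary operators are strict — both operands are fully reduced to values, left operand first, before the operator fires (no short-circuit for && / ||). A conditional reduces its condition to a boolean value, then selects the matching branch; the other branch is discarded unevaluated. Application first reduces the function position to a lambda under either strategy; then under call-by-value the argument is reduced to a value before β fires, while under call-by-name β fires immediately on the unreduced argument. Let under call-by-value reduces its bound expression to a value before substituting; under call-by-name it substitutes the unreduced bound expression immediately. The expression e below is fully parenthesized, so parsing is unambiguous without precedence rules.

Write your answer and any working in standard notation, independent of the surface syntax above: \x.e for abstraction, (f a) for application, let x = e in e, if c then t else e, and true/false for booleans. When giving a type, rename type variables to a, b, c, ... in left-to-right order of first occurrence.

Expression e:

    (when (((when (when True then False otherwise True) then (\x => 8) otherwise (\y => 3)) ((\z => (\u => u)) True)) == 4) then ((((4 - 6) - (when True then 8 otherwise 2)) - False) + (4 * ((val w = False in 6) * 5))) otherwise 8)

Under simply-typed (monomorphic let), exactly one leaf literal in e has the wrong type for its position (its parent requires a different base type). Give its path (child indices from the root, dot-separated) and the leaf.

Answer: 1.0.1 : false

Trace:
  unify Bool ~ Bool
  unify Bool ~ Bool
  unify Bool ~ Bool
\x._ : a -> Int
\y._ : b -> Int
  unify a -> Int ~ b -> Int
  unify a ~ b
  unify Int ~ Int
u : d
\u._ : d -> d
\z._ : c -> d -> d
  unify c -> d -> d ~ Bool -> e
  unify c ~ Bool
  unify d -> d ~ e
_ _ : d -> d
  unify b -> Int ~ (d -> d) -> f
  unify b ~ d -> d
  unify Int ~ f
_ _ : Int
  unify Int ~ Int
  unify Int ~ Int
  unify Bool ~ Bool
  unify Int ~ Int
  unify Int ~ Int
  unify Int ~ Int
  unify Bool ~ Bool
  unify Int ~ Int
  unify Int ~ Int
  unify Int ~ Int
  unify Bool ~ Int
  FAIL: mismatch Bool ~ Int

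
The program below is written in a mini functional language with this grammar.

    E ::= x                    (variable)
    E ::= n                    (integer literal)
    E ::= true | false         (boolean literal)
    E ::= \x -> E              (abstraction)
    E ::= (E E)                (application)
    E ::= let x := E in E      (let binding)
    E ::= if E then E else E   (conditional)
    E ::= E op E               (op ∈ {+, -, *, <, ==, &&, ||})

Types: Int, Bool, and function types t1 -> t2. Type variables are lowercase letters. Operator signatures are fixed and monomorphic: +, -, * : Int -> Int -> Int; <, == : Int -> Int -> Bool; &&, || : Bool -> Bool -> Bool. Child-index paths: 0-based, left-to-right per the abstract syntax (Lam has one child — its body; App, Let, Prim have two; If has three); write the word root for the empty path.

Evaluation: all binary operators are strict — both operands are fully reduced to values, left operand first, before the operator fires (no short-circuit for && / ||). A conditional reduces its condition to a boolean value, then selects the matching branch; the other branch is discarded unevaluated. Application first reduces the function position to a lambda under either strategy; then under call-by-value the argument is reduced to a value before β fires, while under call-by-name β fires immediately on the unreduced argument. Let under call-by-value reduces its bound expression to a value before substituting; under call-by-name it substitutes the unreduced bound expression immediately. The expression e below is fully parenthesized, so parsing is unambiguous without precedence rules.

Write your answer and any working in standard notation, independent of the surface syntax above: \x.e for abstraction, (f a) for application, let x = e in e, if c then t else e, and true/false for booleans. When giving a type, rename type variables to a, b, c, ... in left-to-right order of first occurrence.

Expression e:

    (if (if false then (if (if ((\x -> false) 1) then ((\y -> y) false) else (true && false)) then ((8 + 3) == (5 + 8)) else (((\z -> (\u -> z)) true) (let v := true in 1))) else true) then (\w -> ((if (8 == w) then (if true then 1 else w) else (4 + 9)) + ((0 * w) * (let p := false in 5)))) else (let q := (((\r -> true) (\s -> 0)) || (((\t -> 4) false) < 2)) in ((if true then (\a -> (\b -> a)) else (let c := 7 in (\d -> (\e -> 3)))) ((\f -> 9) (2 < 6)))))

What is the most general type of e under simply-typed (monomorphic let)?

Working:
  unify Bool ~ Bool
\x._ : a -> Bool
  unify a -> Bool ~ Int -> b
  unify a ~ Int
  unify Bool ~ b
_ _ : Bool
  unify Bool ~ Bool
y : c
\y._ : c -> c
  unify c -> c ~ Bool -> d
  unify c ~ Bool
  unify Bool ~ d
_ _ : Bool
  unify Bool ~ Bool
  unify Bool ~ Bool
  unify Bool ~ Bool
  unify Bool ~ Bool
  unify Int ~ Int
  unify Int ~ Int
  unify Int ~ Int
  unify Int ~ Int
  unify Int ~ Int
  unify Int ~ Int
z : e
\u._ : f -> e
\z._ : e -> f -> e
  unify e -> f -> e ~ Bool -> g
  unify e ~ Bool
  unify f -> Bool ~ g
_ _ : f -> Bool
let v : Bool
  unify f -> Bool ~ Int -> h
  unify f ~ Int
  unify Bool ~ h
_ _ : Bool
  unify Bool ~ Bool
  unify Bool ~ Bool
  unify Bool ~ Bool
  unify Int ~ Int
w : i
  unify i ~ Int
  unify Bool ~ Bool
  unify Bool ~ Bool
w : Int
  unify Int ~ Int
  unify Int ~ Int
  unify Int ~ Int
  unify Int ~ Int
  unify Int ~ Int
  unify Int ~ Int
w : Int
  unify Int ~ Int
  unify Int ~ Int
let p : Bool
  unify Int ~ Int
  unify Int ~ Int
\w._ : Int -> Int
\r._ : j -> Bool
\s._ : k -> Int
  unify j -> Bool ~ (k -> Int) -> l
  unify j ~ k -> Int
  unify Bool ~ l
_ _ : Bool
  unify Bool ~ Bool
\t._ : m -> Int
  unify m -> Int ~ Bool -> n
  unify m ~ Bool
  unify Int ~ n
_ _ : Int
  unify Int ~ Int
  unify Int ~ Int
  unify Bool ~ Bool
let q : Bool
  unify Bool ~ Bool
a : o
\b._ : p -> o
\a._ : o -> p -> o
let c : Int
\e._ : r -> Int
\d._ : q -> r -> Int
  unify o -> p -> o ~ q -> r -> Int
  unify o ~ q
  unify p -> q ~ r -> Int
  unify p ~ r
  unify q ~ Int
\f._ : s -> Int
  unify Int ~ Int
  unify Int ~ Int
  unify s -> Int ~ Bool -> t
  unify s ~ Bool
  unify Int ~ t
_ _ : Int
  unify Int -> r -> Int ~ Int -> u
  unify Int ~ Int
  unify r -> Int ~ u
_ _ : r -> Int
  unify Int -> Int ~ r -> Int
  unify Int ~ r
  unify Int ~ Int

Answer: Int -> Int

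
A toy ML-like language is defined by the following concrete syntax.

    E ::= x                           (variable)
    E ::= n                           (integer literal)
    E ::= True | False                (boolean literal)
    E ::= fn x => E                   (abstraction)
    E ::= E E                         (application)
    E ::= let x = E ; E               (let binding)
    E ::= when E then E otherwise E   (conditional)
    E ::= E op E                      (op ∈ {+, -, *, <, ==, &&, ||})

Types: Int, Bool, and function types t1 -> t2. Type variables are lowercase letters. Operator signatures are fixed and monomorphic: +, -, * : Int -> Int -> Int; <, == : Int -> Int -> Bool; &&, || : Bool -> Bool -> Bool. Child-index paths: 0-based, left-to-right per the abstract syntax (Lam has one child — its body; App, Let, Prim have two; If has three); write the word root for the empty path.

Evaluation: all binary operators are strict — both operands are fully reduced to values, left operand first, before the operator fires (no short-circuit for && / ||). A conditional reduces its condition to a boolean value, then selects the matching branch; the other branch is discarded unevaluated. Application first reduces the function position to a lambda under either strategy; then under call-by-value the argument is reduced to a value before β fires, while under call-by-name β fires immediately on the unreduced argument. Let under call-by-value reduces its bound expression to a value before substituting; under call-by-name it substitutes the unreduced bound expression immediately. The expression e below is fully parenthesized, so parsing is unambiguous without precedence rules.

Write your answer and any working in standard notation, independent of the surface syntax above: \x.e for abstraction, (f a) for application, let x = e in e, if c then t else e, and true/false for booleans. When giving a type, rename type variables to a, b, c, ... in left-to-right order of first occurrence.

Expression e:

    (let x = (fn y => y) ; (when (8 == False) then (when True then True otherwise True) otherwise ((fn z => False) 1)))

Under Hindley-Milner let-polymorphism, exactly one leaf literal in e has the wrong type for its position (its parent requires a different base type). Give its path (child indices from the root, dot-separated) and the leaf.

Answer: 1.0.1 : false

Derivation:
y : a
\y._ : a -> a
let x : forall. a -> a
  unify Int ~ Int
  unify Bool ~ Int
  FAIL: mismatch Bool ~ Int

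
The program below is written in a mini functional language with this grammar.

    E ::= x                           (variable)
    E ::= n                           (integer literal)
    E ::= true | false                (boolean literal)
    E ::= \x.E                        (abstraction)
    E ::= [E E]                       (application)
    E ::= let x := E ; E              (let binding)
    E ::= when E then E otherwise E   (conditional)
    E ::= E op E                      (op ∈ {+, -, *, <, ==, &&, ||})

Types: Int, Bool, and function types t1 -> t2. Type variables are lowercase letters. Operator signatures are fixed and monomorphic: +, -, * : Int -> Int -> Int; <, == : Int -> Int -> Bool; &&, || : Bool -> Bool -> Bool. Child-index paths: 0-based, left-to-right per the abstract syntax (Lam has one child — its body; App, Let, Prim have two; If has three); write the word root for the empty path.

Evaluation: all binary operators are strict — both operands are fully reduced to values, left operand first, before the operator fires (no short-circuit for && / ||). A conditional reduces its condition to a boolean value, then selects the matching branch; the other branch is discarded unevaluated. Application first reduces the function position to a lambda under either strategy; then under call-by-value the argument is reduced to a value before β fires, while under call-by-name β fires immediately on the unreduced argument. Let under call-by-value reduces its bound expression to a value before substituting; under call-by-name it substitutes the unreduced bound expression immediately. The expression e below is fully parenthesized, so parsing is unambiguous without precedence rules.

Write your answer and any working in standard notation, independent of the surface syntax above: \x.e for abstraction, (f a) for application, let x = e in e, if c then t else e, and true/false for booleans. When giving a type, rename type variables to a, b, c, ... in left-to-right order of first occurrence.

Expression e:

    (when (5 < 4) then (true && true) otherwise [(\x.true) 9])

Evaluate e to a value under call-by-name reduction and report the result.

Working:
step 0: (if (5 < 4) then (true && true) else ((\x.true) 9))
step 1: [delta@0] (if false then (true && true) else ((\x.true) 9))
step 2: [if@root] ((\x.true) 9)
step 3: [beta@root] true

Answer: true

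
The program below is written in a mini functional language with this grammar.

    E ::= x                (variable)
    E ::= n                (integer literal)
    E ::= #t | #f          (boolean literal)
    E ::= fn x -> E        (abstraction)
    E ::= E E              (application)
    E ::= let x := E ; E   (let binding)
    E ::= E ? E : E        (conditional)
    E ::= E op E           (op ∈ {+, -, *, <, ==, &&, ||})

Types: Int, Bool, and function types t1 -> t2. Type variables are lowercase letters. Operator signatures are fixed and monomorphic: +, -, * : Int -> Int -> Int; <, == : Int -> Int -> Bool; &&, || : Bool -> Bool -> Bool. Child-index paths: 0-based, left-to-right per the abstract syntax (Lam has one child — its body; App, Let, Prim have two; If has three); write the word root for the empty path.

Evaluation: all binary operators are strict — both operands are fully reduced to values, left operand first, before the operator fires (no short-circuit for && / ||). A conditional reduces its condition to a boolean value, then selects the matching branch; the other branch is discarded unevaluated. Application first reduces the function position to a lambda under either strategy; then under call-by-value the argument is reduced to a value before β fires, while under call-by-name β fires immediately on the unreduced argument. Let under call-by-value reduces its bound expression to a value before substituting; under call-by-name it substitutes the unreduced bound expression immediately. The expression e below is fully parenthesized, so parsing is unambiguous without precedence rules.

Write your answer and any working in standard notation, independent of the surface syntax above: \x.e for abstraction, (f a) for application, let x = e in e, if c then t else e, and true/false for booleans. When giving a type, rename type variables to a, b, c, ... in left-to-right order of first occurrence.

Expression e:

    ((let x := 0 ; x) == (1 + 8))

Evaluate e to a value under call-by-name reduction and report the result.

Answer: false

Trace:
step 0: ((let x = 0 in x) == (1 + 8))
step 1: [let@0] (0 == (1 + 8))
step 2: [delta@1] (0 == 9)
step 3: [delta@root] false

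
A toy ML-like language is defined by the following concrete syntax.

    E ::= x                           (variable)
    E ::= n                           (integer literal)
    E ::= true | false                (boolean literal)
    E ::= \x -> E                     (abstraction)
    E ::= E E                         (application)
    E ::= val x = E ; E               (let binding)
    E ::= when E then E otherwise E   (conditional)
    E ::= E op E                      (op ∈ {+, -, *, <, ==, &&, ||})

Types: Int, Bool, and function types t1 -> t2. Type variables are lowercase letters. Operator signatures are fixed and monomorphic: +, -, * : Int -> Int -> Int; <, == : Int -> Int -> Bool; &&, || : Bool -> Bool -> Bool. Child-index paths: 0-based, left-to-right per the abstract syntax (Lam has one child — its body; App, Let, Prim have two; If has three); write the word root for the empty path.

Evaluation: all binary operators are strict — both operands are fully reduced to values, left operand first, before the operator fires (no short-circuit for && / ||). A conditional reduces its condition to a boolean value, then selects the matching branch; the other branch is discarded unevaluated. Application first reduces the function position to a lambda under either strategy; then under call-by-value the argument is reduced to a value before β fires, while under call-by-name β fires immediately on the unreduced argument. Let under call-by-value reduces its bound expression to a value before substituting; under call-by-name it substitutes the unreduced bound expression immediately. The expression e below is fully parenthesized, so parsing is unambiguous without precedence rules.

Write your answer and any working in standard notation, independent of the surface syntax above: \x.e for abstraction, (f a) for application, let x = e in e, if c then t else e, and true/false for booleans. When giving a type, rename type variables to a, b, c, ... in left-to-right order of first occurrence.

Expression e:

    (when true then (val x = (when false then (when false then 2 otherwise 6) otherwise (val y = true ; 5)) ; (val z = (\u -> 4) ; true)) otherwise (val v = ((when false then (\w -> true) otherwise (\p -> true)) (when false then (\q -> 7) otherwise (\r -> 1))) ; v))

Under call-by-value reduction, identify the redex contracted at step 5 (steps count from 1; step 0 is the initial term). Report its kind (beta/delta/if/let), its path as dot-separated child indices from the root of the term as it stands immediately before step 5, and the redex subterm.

Answer: let at root : (let z = (\u.4) in true)

Trace:
step 0: (if true then (let x = (if false then (if false then 2 else 6) else (let y = true in 5)) in (let z = (\u.4) in true)) else (let v = ((if false then (\w.true) else (\p.true)) (if false then (\q.7) else (\r.1))) in v))
step 1: [if@root] (let x = (if false then (if false then 2 else 6) else (let y = true in 5)) in (let z = (\u.4) in true))
step 2: [if@0] (let x = (let y = true in 5) in (let z = (\u.4) in true))
step 3: [let@0] (let x = 5 in (let z = (\u.4) in true))
step 4: [let@root] (let z = (\u.4) in true)
step 5: [let@root] true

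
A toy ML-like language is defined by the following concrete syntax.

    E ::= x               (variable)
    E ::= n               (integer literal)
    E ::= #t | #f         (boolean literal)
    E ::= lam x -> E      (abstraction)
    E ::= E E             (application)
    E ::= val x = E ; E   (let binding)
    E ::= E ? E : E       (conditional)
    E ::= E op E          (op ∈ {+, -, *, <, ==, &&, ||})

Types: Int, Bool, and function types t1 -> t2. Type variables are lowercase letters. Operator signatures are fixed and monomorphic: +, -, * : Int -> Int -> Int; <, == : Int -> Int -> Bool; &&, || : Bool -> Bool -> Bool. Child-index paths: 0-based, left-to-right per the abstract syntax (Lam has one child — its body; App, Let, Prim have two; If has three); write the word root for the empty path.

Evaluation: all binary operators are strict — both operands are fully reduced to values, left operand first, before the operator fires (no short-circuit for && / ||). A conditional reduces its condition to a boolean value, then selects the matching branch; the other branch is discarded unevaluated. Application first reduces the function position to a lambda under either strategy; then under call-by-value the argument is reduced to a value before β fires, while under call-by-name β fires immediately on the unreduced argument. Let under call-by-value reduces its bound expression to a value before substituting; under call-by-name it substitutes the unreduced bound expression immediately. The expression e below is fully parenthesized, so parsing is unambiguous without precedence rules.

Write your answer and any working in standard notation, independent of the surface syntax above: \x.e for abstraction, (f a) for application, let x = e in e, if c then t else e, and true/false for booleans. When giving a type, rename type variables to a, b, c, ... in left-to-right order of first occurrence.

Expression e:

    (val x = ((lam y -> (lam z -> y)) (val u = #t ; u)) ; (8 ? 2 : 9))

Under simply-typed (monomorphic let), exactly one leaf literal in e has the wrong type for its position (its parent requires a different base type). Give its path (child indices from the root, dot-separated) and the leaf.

Answer: 1.0 : 8

Working:
y : a
\z._ : b -> a
\y._ : a -> b -> a
let u : Bool
u : Bool
  unify a -> b -> a ~ Bool -> c
  unify a ~ Bool
  unify b -> Bool ~ c
_ _ : b -> Bool
let x : b -> Bool
  unify Int ~ Bool
  FAIL: mismatch Int ~ Bool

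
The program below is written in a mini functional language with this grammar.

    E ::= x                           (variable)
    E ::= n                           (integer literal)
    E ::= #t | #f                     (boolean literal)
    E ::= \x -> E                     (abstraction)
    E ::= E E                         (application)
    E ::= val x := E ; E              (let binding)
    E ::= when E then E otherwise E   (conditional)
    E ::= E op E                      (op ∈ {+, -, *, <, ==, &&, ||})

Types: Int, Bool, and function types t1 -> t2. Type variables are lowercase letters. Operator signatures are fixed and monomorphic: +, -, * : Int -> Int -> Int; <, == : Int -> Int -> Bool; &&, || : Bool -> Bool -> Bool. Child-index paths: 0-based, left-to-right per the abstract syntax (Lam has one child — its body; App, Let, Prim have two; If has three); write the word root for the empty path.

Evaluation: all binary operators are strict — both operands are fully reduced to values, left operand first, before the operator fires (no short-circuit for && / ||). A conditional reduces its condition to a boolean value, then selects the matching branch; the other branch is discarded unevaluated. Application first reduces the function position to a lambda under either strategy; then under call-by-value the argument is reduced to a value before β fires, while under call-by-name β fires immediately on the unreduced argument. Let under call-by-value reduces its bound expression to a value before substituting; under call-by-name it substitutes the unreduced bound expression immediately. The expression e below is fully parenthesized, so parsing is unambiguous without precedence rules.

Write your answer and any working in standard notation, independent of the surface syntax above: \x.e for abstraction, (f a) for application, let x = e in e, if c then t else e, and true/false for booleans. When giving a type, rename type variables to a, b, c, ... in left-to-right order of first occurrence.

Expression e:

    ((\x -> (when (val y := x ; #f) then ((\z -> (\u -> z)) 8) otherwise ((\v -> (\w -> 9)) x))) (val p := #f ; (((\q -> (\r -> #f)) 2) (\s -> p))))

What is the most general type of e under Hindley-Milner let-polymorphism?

Trace:
x : a
let y : a
  unify Bool ~ Bool
z : b
\u._ : c -> b
\z._ : b -> c -> b
  unify b -> c -> b ~ Int -> d
  unify b ~ Int
  unify c -> Int ~ d
_ _ : c -> Int
\w._ : f -> Int
\v._ : e -> f -> Int
x : a
  unify e -> f -> Int ~ a -> g
  unify e ~ a
  unify f -> Int ~ g
_ _ : f -> Int
  unify c -> Int ~ f -> Int
  unify c ~ f
  unify Int ~ Int
\x._ : a -> f -> Int
let p : Bool
\r._ : i -> Bool
\q._ : h -> i -> Bool
  unify h -> i -> Bool ~ Int -> j
  unify h ~ Int
  unify i -> Bool ~ j
_ _ : i -> Bool
p : Bool
\s._ : k -> Bool
  unify i -> Bool ~ (k -> Bool) -> l
  unify i ~ k -> Bool
  unify Bool ~ l
_ _ : Bool
  unify a -> f -> Int ~ Bool -> m
  unify a ~ Bool
  unify f -> Int ~ m
_ _ : f -> Int

Answer: a -> Int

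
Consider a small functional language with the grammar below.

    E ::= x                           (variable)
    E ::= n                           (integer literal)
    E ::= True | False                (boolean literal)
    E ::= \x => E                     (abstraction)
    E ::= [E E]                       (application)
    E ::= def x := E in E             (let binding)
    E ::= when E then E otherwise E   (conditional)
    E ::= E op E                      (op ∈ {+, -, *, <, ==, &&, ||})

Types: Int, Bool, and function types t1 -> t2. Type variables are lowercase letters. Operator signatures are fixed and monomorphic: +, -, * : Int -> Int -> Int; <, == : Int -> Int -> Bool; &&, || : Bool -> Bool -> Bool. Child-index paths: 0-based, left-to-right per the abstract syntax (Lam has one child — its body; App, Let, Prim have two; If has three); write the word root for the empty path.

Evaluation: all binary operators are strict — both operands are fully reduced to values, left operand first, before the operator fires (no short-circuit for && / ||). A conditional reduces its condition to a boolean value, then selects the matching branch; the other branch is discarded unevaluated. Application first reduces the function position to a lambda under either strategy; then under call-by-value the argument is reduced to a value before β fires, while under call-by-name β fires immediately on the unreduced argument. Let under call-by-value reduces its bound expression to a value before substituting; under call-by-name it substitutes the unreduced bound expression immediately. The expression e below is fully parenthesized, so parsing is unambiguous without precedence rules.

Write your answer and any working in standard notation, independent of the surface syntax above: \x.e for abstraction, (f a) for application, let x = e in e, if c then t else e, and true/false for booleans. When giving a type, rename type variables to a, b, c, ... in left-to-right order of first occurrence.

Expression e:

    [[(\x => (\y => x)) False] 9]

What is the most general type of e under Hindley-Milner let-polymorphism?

Trace:
x : a
\y._ : b -> a
\x._ : a -> b -> a
  unify a -> b -> a ~ Bool -> c
  unify a ~ Bool
  unify b -> Bool ~ c
_ _ : b -> Bool
  unify b -> Bool ~ Int -> d
  unify b ~ Int
  unify Bool ~ d
_ _ : Bool

Answer: Bool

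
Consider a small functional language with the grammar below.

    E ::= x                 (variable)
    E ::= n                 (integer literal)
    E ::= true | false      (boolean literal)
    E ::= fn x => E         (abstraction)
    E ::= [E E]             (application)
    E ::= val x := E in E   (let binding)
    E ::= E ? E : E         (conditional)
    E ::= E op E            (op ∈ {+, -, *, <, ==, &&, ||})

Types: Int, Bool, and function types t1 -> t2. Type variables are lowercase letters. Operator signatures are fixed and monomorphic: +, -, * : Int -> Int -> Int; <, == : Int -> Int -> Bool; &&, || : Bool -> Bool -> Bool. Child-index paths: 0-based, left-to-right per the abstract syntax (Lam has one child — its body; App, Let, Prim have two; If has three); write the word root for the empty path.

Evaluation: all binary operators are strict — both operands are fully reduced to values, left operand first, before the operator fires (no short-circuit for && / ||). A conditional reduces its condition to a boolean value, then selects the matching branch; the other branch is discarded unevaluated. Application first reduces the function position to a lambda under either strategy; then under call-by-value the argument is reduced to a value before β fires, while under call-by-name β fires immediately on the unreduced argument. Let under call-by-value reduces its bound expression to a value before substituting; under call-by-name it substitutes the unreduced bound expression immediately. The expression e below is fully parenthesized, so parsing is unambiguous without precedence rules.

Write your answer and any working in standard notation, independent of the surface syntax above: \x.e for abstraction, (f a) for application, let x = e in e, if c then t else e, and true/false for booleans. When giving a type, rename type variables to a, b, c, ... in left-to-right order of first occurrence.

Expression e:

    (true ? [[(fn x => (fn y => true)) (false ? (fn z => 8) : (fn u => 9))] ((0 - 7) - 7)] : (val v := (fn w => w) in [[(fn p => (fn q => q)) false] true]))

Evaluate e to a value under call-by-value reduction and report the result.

Answer: true

Derivation:
step 0: (if true then (((\x.(\y.true)) (if false then (\z.8) else (\u.9))) ((0 - 7) - 7)) else (let v = (\w.w) in (((\p.(\q.q)) false) true)))
step 1: [if@root] (((\x.(\y.true)) (if false then (\z.8) else (\u.9))) ((0 - 7) - 7))
step 2: [if@0.1] (((\x.(\y.true)) (\u.9)) ((0 - 7) - 7))
step 3: [beta@0] ((\y.true) ((0 - 7) - 7))
step 4: [delta@1.0] ((\y.true) (-7 - 7))
step 5: [delta@1] ((\y.true) -14)
step 6: [beta@root] true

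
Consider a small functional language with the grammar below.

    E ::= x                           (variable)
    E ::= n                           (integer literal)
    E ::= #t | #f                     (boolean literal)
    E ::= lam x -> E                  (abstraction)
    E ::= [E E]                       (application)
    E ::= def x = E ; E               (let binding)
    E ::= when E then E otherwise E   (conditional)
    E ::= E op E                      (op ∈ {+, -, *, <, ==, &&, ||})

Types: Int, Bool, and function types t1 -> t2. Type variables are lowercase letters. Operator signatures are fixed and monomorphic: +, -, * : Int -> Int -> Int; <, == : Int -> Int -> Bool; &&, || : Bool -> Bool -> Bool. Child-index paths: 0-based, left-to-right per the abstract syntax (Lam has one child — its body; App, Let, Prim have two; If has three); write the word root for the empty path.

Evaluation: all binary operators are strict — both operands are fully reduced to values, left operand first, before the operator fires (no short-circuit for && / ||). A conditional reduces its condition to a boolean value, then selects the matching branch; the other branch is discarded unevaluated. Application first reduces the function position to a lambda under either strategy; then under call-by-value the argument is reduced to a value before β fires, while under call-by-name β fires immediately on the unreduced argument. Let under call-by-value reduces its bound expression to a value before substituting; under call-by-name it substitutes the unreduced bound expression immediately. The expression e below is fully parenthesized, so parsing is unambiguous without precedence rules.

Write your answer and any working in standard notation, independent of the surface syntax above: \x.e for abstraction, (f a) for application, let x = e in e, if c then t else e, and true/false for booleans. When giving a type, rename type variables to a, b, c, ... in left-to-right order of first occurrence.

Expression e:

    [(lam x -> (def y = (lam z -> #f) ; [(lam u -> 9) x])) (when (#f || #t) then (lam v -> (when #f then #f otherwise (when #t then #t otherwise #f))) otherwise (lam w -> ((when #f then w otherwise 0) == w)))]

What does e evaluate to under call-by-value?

Derivation:
step 0: ((\x.(let y = (\z.false) in ((\u.9) x))) (if (false || true) then (\v.(if false then false else (if true then true else false))) else (\w.((if false then w else 0) == w))))
step 1: [delta@1.0] ((\x.(let y = (\z.false) in ((\u.9) x))) (if true then (\v.(if false then false else (if true then true else false))) else (\w.((if false then w else 0) == w))))
step 2: [if@1] ((\x.(let y = (\z.false) in ((\u.9) x))) (\v.(if false then false else (if true then true else false))))
step 3: [beta@root] (let y = (\z.false) in ((\u.9) (\v.(if false then false else (if true then true else false)))))
step 4: [let@root] ((\u.9) (\v.(if false then false else (if true then true else false))))
step 5: [beta@root] 9

Answer: 9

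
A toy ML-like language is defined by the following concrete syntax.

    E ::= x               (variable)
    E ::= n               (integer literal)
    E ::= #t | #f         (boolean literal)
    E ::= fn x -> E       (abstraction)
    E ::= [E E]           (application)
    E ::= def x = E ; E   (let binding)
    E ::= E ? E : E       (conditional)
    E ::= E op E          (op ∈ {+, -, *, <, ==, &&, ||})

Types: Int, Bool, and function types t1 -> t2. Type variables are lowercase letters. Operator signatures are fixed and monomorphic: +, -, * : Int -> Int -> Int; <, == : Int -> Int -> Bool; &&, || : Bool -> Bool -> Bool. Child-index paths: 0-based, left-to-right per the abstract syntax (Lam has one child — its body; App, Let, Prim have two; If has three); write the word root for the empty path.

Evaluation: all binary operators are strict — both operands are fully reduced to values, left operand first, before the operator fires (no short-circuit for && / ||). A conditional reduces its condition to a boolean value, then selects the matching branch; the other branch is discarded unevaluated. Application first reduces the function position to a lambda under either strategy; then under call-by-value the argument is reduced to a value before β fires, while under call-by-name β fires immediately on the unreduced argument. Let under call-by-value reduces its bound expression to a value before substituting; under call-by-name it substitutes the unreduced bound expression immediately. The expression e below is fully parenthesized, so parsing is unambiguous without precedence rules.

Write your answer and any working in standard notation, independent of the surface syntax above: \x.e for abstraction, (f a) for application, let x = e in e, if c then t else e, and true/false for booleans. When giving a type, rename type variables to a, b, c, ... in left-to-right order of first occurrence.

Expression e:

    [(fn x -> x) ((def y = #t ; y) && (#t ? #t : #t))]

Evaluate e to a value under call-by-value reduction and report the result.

Answer: true

Derivation:
step 0: ((\x.x) ((let y = true in y) && (if true then true else true)))
step 1: [let@1.0] ((\x.x) (true && (if true then true else true)))
step 2: [if@1.1] ((\x.x) (true && true))
step 3: [delta@1] ((\x.x) true)
step 4: [beta@root] true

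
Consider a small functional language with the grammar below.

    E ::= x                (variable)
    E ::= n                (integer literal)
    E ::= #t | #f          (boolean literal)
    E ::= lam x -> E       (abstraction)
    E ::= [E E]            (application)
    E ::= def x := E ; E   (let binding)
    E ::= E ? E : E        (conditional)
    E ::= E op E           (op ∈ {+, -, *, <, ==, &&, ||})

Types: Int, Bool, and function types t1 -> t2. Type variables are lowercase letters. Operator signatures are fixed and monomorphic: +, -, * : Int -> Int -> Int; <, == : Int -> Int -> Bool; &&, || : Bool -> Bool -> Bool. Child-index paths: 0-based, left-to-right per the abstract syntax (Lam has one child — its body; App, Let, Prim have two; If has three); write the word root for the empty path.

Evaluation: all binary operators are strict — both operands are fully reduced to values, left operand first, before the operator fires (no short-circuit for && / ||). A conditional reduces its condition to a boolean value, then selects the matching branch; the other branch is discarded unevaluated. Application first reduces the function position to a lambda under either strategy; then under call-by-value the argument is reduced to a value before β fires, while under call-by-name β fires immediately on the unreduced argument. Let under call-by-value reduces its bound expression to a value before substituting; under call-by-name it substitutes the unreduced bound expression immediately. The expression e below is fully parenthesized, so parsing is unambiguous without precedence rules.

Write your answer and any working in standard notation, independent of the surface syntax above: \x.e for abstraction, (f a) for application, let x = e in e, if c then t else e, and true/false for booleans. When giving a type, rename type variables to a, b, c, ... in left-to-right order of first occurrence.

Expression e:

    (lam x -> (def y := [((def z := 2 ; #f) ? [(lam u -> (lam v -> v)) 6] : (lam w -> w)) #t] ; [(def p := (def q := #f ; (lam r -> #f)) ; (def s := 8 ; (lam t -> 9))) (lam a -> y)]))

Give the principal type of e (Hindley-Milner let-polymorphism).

Trace:
let z : Int
  unify Bool ~ Bool
v : c
\v._ : c -> c
\u._ : b -> c -> c
  unify b -> c -> c ~ Int -> d
  unify b ~ Int
  unify c -> c ~ d
_ _ : c -> c
w : e
\w._ : e -> e
  unify c -> c ~ e -> e
  unify c ~ e
  unify e ~ e
  unify e -> e ~ Bool -> f
  unify e ~ Bool
  unify Bool ~ f
_ _ : Bool
let y : Bool
let q : Bool
\r._ : g -> Bool
let p : forall. g -> Bool
let s : Int
\t._ : h -> Int
y : Bool
\a._ : i -> Bool
  unify h -> Int ~ (i -> Bool) -> j
  unify h ~ i -> Bool
  unify Int ~ j
_ _ : Int
\x._ : a -> Int

Answer: a -> Int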